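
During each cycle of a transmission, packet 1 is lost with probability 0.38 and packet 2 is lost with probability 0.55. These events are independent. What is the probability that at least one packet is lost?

P(none) = (1 − 0.38) × (1 − 0.55) = 0.62 × 0.45 = 0.279
P(at least one) = 1 − 0.279 = 0.721

0.721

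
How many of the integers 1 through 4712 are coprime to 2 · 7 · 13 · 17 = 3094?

1754

Apply inclusion-exclusion:
⌊4712/2⌋ + ⌊4712/7⌋ + ⌊4712/13⌋ + ⌊4712/17⌋ − ⌊4712/14⌋ − ⌊4712/26⌋ − ⌊4712/34⌋ − ⌊4712/91⌋ − ⌊4712/119⌋ − ⌊4712/221⌋ + ⌊4712/182⌋ + ⌊4712/238⌋ + ⌊4712/442⌋ + ⌊4712/1547⌋ − ⌊4712/3094⌋ = 2356 + 673 + 362 + 277 − 336 − 181 − 138 − 51 − 39 − 21 + 25 + 19 + 10 + 3 − 1 = 2958
4712 − 2958 = 1754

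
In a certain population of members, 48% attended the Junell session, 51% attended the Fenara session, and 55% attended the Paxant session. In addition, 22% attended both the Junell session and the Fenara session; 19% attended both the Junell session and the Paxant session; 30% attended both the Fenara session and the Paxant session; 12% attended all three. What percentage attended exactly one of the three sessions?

P(exactly one) = 48 + 51 + 55 − 2·22 − 2·19 − 2·30 + 3·12 = 48%

48%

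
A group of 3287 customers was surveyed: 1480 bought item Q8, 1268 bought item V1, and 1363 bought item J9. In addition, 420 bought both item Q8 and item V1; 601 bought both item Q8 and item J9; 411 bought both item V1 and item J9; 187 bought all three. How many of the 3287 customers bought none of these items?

421

|union| = 1480 + 1268 + 1363 − 420 − 601 − 411 + 187 = 2866
None: 3287 − 2866 = 421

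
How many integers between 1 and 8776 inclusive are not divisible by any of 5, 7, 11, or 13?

5050

1755 + 1253 + 797 + 675 − 250 − 159 − 135 − 113 − 96 − 61 + 22 + 19 + 12 + 8 − 1 = 3726
8776 − 3726 = 5050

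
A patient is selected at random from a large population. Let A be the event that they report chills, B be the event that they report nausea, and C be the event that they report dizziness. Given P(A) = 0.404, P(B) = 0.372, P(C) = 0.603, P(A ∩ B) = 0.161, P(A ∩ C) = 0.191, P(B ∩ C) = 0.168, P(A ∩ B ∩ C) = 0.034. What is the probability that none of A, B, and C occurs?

0.107

Apply inclusion-exclusion:
P(A ∪ B ∪ C) = 0.404 + 0.372 + 0.603 − 0.161 − 0.191 − 0.168 + 0.034 = 0.893
P(none) = 1 − 0.893 = 0.107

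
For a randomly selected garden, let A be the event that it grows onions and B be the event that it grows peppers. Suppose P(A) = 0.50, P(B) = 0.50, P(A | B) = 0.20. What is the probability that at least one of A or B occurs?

0.90

P(A ∩ B) = P(B)·P(A|B) = 0.50 × 0.20 = 0.10
P(A ∪ B) = 0.50 + 0.50 − 0.10 = 0.90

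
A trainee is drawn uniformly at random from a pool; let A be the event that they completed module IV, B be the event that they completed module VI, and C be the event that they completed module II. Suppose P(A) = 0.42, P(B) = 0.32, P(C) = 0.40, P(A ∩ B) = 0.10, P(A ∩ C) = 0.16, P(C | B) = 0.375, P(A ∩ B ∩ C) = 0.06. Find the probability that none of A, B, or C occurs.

P(B ∩ C) = P(B)·P(C|B) = 0.32 × 0.375 = 0.12
By inclusion–exclusion:
P(A ∪ B ∪ C) = 0.42 + 0.32 + 0.40 − 0.10 − 0.16 − 0.12 + 0.06 = 0.82
P(none) = 1 − 0.82 = 0.18

0.18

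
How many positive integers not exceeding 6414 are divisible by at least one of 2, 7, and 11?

3915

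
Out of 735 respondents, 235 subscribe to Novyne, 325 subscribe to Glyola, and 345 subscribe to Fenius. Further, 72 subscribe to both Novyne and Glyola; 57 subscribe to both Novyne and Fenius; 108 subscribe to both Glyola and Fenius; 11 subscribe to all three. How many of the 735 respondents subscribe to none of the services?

56

|at least one| = 235 + 325 + 345 − 72 − 57 − 108 + 11 = 679
None: 735 − 679 = 56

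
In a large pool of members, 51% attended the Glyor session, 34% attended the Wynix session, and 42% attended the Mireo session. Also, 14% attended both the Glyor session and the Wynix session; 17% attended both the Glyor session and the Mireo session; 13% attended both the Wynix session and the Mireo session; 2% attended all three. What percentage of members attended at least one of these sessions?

P(union) = 51 + 34 + 42 − 14 − 17 − 13 + 2 = 85%

85%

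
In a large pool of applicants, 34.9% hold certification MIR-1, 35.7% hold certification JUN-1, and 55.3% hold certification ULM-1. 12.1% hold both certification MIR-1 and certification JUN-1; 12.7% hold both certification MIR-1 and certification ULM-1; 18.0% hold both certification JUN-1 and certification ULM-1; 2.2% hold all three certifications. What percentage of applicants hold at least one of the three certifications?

85.3%

Inclusion–exclusion gives
P(≥1) = 34.9 + 35.7 + 55.3 − 12.1 − 12.7 − 18.0 + 2.2 = 85.3%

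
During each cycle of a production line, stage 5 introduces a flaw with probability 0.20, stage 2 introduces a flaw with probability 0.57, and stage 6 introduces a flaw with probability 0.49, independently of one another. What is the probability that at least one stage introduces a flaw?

0.82456

P(none) = (1 − 0.20) × (1 − 0.57) × (1 − 0.49) = 0.80 × 0.43 × 0.51 = 0.17544
P(at least one) = 1 − 0.17544 = 0.82456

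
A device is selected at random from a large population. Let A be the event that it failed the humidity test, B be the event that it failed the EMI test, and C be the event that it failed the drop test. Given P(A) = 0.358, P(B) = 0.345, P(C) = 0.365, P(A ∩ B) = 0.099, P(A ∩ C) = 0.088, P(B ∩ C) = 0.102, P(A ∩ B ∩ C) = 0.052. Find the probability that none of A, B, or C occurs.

Apply inclusion-exclusion:
P(A ∪ B ∪ C) = 0.358 + 0.345 + 0.365 − 0.099 − 0.088 − 0.102 + 0.052 = 0.831
P(none) = 1 − 0.831 = 0.169

0.169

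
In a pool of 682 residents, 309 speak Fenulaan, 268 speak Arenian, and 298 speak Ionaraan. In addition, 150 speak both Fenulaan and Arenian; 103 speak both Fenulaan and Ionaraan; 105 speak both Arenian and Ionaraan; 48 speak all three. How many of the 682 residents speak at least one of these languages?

By inclusion-exclusion,
N(≥1) = 309 + 268 + 298 − 150 − 103 − 105 + 48 = 565

565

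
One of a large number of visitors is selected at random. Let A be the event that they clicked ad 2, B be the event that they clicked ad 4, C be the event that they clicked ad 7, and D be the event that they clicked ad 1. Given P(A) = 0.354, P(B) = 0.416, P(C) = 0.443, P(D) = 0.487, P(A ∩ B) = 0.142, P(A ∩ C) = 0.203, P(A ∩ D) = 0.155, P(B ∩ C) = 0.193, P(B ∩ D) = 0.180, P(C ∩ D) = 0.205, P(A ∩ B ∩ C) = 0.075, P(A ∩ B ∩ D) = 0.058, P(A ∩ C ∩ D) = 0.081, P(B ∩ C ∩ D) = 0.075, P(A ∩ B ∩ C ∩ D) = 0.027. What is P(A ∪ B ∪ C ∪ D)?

Inclusion–exclusion gives
P(A ∪ B ∪ C ∪ D) = 0.354 + 0.416 + 0.443 + 0.487 − 0.142 − 0.203 − 0.155 − 0.193 − 0.180 − 0.205 + 0.075 + 0.058 + 0.081 + 0.075 − 0.027 = 0.884

0.884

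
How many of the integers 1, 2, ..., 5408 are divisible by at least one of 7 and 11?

1193

floor(5408/7) + floor(5408/11) − floor(5408/77) = 772 + 491 − 70 = 1193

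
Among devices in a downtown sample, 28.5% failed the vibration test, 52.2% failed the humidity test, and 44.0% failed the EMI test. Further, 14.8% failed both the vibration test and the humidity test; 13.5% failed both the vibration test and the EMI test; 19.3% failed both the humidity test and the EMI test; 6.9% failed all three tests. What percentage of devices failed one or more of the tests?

P(at least one) = 28.5 + 52.2 + 44.0 − 14.8 − 13.5 − 19.3 + 6.9 = 84.0%

84.0%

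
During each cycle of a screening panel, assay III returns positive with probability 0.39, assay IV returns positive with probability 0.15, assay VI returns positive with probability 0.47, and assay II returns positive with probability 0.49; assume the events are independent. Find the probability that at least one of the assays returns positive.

Independence gives P(none) = ∏(1 − pᵢ).
P(none) = (1 − 0.39) × (1 − 0.15) × (1 − 0.47) × (1 − 0.49) = 0.61 × 0.85 × 0.53 × 0.51 = 0.14015055
P(at least one) = 1 − 0.14015055 = 0.85984945

0.85984945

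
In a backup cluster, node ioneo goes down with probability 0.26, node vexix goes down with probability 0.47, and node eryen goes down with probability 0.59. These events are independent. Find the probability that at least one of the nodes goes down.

0.839198

P(none) = (1 − 0.26) × (1 − 0.47) × (1 − 0.59) = 0.74 × 0.53 × 0.41 = 0.160802
P(at least one) = 1 − 0.160802 = 0.839198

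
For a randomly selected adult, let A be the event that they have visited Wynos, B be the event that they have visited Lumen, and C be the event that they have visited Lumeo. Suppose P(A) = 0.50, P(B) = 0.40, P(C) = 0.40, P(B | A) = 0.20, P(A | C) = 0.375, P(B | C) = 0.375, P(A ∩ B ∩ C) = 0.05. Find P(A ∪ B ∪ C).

0.95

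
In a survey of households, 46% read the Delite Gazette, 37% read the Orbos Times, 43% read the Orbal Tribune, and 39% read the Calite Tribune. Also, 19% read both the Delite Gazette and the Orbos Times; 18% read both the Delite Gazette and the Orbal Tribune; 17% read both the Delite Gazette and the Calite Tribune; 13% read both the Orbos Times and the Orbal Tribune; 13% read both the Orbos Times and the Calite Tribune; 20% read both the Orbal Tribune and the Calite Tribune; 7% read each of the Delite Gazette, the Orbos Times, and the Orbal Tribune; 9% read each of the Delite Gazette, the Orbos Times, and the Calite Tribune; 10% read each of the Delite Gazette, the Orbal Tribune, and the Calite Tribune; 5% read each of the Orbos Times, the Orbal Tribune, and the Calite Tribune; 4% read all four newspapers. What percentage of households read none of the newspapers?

8%

Using inclusion–exclusion:
P(at least one) = 46 + 37 + 43 + 39 − 19 − 18 − 17 − 13 − 13 − 20 + 7 + 9 + 10 + 5 − 4 = 92%
P(none) = 100% − 92% = 8%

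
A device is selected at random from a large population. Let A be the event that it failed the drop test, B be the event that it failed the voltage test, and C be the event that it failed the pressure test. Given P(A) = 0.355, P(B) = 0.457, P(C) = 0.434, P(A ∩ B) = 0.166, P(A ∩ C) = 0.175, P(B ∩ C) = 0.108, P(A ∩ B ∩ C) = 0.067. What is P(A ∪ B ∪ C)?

0.864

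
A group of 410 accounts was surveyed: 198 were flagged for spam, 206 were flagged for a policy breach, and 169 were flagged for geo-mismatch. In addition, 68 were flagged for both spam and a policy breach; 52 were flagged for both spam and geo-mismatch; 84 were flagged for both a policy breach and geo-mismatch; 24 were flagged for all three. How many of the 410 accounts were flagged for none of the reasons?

17

Using inclusion–exclusion:
|union| = 198 + 206 + 169 − 68 − 52 − 84 + 24 = 393
None: 410 − 393 = 17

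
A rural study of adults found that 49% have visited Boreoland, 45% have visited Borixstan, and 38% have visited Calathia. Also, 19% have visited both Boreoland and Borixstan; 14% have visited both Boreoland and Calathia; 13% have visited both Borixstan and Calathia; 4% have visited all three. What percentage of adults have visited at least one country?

90%

Inclusion–exclusion gives
P(≥1) = 49 + 45 + 38 − 19 − 14 − 13 + 4 = 90%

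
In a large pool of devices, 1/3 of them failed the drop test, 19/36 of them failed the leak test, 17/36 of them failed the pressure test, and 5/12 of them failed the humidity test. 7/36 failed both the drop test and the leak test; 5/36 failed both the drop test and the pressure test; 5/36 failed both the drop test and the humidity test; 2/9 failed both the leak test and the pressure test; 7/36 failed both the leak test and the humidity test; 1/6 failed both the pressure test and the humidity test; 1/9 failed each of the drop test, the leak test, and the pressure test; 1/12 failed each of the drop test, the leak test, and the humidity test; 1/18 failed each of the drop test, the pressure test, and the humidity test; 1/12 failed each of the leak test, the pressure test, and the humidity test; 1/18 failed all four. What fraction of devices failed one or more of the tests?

35/36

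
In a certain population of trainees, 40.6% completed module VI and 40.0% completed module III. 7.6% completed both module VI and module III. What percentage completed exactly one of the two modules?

By inclusion–exclusion (exactly-one form):
P(exactly one) = 40.6 + 40.0 − 2·7.6 = 65.4%

65.4%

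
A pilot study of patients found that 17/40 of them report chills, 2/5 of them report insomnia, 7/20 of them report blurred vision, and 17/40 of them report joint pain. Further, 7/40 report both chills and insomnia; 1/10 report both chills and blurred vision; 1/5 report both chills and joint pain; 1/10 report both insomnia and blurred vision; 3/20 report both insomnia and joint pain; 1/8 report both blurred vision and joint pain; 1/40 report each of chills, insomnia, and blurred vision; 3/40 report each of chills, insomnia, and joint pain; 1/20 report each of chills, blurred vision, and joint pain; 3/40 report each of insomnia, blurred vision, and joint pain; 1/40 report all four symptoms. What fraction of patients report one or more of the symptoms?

19/20

By inclusion–exclusion:
P(≥1) = 17/40 + 2/5 + 7/20 + 17/40 − 7/40 − 1/10 − 1/5 − 1/10 − 3/20 − 1/8 + 1/40 + 3/40 + 1/20 + 3/40 − 1/40 = 19/20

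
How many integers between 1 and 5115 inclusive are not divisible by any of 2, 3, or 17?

Using inclusion–exclusion:
⌊5115/2⌋ + ⌊5115/3⌋ + ⌊5115/17⌋ − ⌊5115/6⌋ − ⌊5115/34⌋ − ⌊5115/51⌋ + ⌊5115/102⌋ = 2557 + 1705 + 300 − 852 − 150 − 100 + 50 = 3510
5115 − 3510 = 1605

1605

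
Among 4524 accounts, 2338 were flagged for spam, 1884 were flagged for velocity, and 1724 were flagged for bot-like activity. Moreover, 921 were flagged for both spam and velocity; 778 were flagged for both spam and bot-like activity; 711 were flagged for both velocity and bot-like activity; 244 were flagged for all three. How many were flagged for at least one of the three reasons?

Using inclusion–exclusion:
|at least one| = 2338 + 1884 + 1724 − 921 − 778 − 711 + 244 = 3780

3780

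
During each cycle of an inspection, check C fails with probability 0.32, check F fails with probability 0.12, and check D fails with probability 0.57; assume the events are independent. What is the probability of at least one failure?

0.742688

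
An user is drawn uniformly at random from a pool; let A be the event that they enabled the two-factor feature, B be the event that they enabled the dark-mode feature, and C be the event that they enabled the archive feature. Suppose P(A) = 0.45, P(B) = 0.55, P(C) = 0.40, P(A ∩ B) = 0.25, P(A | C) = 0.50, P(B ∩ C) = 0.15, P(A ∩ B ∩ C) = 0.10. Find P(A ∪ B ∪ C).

0.90

P(A ∩ C) = P(C)·P(A|C) = 0.40 × 0.50 = 0.20
By inclusion-exclusion,
P(A ∪ B ∪ C) = 0.45 + 0.55 + 0.40 − 0.25 − 0.20 − 0.15 + 0.10 = 0.90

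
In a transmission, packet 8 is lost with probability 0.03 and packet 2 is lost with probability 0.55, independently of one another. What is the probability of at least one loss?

Since the events are independent, P(none) is the product of the individual non-occurrence probabilities.
P(none) = (1 − 0.03) × (1 − 0.55) = 0.97 × 0.45 = 0.4365
P(at least one) = 1 − 0.4365 = 0.5635

0.5635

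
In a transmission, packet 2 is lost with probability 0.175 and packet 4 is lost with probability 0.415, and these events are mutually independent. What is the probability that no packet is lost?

0.482625

P(none) = (1 − 0.175) × (1 − 0.415) = 0.825 × 0.585 = 0.482625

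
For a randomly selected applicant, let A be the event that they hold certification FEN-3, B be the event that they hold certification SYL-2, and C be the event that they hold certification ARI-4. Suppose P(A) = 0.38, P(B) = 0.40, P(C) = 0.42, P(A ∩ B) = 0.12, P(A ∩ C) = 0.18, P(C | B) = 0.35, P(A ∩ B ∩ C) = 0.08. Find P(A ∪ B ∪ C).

P(B ∩ C) = P(B)·P(C|B) = 0.40 × 0.35 = 0.14
Inclusion–exclusion gives
P(A ∪ B ∪ C) = 0.38 + 0.40 + 0.42 − 0.12 − 0.18 − 0.14 + 0.08 = 0.84

0.84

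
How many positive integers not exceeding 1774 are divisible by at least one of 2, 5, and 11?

Inclusion–exclusion gives
⌊1774/2⌋ + ⌊1774/5⌋ + ⌊1774/11⌋ − ⌊1774/10⌋ − ⌊1774/22⌋ − ⌊1774/55⌋ + ⌊1774/110⌋ = 887 + 354 + 161 − 177 − 80 − 32 + 16 = 1129

1129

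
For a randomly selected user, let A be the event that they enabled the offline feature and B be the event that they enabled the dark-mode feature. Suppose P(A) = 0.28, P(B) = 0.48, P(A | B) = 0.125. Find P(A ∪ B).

P(A ∩ B) = P(B)·P(A|B) = 0.48 × 0.125 = 0.06
By inclusion-exclusion,
P(A ∪ B) = 0.28 + 0.48 − 0.06 = 0.70

0.70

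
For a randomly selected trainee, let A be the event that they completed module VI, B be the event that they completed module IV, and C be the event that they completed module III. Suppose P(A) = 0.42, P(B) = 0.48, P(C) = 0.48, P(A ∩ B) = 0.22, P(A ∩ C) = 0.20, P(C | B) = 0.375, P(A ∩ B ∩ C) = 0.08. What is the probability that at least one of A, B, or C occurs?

P(B ∩ C) = P(B)·P(C|B) = 0.48 × 0.375 = 0.18
Using inclusion–exclusion:
P(A ∪ B ∪ C) = 0.42 + 0.48 + 0.48 − 0.22 − 0.20 − 0.18 + 0.08 = 0.86

0.86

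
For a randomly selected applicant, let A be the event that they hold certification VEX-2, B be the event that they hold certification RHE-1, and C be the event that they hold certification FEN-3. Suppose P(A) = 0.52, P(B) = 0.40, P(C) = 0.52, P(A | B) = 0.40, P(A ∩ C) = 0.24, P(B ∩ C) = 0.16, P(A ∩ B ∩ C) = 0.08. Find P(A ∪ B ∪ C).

P(A ∩ B) = P(B)·P(A|B) = 0.40 × 0.40 = 0.16
By inclusion–exclusion:
P(A ∪ B ∪ C) = 0.52 + 0.40 + 0.52 − 0.16 − 0.24 − 0.16 + 0.08 = 0.96

0.96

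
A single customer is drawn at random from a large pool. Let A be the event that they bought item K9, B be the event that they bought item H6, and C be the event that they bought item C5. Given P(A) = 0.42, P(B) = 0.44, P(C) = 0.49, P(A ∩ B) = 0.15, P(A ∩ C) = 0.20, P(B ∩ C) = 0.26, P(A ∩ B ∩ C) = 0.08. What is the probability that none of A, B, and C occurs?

0.18

P(A ∪ B ∪ C) = 0.42 + 0.44 + 0.49 − 0.15 − 0.20 − 0.26 + 0.08 = 0.82
P(none) = 1 − 0.82 = 0.18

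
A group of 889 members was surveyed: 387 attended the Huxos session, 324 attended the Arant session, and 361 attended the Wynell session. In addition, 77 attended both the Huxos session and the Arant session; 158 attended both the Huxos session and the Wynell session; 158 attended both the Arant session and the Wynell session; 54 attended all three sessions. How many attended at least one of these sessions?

733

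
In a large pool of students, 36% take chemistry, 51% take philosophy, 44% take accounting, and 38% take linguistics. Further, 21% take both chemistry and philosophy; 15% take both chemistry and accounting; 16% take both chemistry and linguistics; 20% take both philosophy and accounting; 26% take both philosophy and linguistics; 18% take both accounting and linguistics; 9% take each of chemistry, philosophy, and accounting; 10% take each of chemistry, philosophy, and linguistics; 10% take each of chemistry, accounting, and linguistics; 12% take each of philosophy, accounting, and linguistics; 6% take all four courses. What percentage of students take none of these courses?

12%

By inclusion-exclusion,
P(≥1) = 36 + 51 + 44 + 38 − 21 − 15 − 16 − 20 − 26 − 18 + 9 + 10 + 10 + 12 − 6 = 88%
P(none) = 100% − 88% = 12%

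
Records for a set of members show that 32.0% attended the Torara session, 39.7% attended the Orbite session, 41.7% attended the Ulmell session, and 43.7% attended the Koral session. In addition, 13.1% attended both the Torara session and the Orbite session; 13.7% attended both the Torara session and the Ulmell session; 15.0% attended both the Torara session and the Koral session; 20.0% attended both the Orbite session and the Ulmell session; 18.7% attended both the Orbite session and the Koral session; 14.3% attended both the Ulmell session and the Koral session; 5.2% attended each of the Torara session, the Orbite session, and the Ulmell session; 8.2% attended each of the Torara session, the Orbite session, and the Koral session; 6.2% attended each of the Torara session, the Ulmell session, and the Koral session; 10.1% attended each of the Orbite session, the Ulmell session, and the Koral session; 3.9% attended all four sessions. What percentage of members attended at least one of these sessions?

88.1%

By inclusion-exclusion,
P(union) = 32.0 + 39.7 + 41.7 + 43.7 − 13.1 − 13.7 − 15.0 − 20.0 − 18.7 − 14.3 + 5.2 + 8.2 + 6.2 + 10.1 − 3.9 = 88.1%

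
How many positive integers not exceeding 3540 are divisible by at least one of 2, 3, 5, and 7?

2731

Inclusion–exclusion gives
⌊3540/2⌋ + ⌊3540/3⌋ + ⌊3540/5⌋ + ⌊3540/7⌋ − ⌊3540/6⌋ − ⌊3540/10⌋ − ⌊3540/14⌋ − ⌊3540/15⌋ − ⌊3540/21⌋ − ⌊3540/35⌋ + ⌊3540/30⌋ + ⌊3540/42⌋ + ⌊3540/70⌋ + ⌊3540/105⌋ − ⌊3540/210⌋ = 1770 + 1180 + 708 + 505 − 590 − 354 − 252 − 236 − 168 − 101 + 118 + 84 + 50 + 33 − 16 = 2731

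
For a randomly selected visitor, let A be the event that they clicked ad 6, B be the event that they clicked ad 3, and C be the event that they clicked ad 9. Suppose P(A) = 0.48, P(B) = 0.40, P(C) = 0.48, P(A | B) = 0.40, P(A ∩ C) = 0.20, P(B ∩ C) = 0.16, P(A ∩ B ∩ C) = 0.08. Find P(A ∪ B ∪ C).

P(A ∩ B) = P(B)·P(A|B) = 0.40 × 0.40 = 0.16
Using inclusion–exclusion:
P(A ∪ B ∪ C) = 0.48 + 0.40 + 0.48 − 0.16 − 0.20 − 0.16 + 0.08 = 0.92

0.92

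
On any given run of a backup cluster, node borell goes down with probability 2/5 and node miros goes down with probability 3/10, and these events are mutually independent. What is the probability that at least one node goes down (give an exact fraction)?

Since the events are independent, P(none) is the product of the individual non-occurrence probabilities.
P(none) = (1 − 2/5) × (1 − 3/10) = 3/5 × 7/10 = 21/50
P(at least one) = 1 − 21/50 = 29/50

29/50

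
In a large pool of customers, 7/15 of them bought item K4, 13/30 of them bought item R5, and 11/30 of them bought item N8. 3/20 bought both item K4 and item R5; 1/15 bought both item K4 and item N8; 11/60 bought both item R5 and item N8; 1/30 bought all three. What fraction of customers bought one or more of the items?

9/10

P(≥1) = 7/15 + 13/30 + 11/30 − 3/20 − 1/15 − 11/60 + 1/30 = 9/10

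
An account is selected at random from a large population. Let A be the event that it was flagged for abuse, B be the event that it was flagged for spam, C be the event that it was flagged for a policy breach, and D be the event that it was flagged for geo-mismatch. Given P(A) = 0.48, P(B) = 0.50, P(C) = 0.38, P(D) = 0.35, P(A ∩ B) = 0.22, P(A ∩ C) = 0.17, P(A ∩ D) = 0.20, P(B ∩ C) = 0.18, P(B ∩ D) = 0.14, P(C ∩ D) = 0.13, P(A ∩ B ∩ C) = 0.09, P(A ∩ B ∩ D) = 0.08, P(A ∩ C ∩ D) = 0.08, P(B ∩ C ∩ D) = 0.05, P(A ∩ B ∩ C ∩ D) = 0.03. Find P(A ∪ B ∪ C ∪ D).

P(A ∪ B ∪ C ∪ D) = 0.48 + 0.50 + 0.38 + 0.35 − 0.22 − 0.17 − 0.20 − 0.18 − 0.14 − 0.13 + 0.09 + 0.08 + 0.08 + 0.05 − 0.03 = 0.94

0.94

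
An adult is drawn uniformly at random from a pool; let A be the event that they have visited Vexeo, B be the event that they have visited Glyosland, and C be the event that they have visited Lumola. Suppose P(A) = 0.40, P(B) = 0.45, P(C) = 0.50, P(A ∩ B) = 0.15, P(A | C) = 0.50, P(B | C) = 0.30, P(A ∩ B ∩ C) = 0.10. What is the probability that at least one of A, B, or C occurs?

0.90

P(A ∩ C) = P(C)·P(A|C) = 0.50 × 0.50 = 0.25
P(B ∩ C) = P(C)·P(B|C) = 0.50 × 0.30 = 0.15
P(A ∪ B ∪ C) = 0.40 + 0.45 + 0.50 − 0.15 − 0.25 − 0.15 + 0.10 = 0.90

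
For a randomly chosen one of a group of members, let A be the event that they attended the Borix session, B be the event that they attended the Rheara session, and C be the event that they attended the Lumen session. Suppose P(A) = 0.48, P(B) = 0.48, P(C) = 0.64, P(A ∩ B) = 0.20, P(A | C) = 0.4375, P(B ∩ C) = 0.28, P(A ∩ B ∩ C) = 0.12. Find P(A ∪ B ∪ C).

P(A ∩ C) = P(C)·P(A|C) = 0.64 × 0.4375 = 0.28
P(A ∪ B ∪ C) = 0.48 + 0.48 + 0.64 − 0.20 − 0.28 − 0.28 + 0.12 = 0.96

0.96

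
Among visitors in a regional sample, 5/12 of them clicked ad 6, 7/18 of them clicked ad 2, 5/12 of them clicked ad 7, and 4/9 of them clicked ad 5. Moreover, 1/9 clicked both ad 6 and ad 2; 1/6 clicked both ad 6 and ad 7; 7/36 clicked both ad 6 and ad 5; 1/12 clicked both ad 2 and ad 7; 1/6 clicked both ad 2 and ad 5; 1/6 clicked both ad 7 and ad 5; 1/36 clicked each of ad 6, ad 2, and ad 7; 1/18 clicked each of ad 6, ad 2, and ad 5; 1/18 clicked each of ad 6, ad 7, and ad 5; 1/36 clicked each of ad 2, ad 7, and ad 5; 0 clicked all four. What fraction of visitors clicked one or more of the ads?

P(≥1) = 5/12 + 7/18 + 5/12 + 4/9 − 1/9 − 1/6 − 7/36 − 1/12 − 1/6 − 1/6 + 1/36 + 1/18 + 1/18 + 1/36 − 0 = 17/18

17/18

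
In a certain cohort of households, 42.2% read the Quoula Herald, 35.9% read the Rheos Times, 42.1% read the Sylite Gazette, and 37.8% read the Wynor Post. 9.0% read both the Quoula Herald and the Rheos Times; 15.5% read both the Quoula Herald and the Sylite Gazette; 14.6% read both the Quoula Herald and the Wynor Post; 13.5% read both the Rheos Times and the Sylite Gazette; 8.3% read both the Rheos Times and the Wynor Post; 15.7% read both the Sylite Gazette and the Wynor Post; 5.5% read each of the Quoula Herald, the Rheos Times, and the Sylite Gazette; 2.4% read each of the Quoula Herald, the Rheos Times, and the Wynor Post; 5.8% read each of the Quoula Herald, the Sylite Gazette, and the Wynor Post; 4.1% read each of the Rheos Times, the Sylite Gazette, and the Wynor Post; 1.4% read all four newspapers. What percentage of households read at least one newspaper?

By inclusion–exclusion:
P(at least one) = 42.2 + 35.9 + 42.1 + 37.8 − 9.0 − 15.5 − 14.6 − 13.5 − 8.3 − 15.7 + 5.5 + 2.4 + 5.8 + 4.1 − 1.4 = 97.8%

97.8%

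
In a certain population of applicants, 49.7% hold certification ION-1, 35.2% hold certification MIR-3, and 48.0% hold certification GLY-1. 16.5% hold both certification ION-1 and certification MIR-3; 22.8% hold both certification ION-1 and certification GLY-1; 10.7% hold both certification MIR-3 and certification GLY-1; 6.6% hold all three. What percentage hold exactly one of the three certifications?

By inclusion–exclusion (exactly-one form):
P(exactly one) = 49.7 + 35.2 + 48.0 − 2·16.5 − 2·22.8 − 2·10.7 + 3·6.6 = 52.7%

52.7%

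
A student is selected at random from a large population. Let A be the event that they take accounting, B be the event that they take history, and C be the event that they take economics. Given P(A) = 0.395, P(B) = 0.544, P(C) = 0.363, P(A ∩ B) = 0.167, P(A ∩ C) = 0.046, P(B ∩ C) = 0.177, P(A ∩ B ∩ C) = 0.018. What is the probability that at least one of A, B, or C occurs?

0.930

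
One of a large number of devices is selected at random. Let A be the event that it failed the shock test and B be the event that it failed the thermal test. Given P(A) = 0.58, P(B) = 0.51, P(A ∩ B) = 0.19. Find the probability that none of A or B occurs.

0.10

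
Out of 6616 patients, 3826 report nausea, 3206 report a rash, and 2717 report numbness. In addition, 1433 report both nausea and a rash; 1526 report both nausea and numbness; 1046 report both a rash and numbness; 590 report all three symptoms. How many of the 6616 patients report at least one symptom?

Apply inclusion-exclusion:
|at least one| = 3826 + 3206 + 2717 − 1433 − 1526 − 1046 + 590 = 6334

6334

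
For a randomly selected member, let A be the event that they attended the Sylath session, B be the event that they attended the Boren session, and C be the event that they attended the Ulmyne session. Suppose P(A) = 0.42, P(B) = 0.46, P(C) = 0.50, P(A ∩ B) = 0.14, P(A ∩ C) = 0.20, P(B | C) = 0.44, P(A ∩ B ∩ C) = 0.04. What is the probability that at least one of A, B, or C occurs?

0.86

P(B ∩ C) = P(C)·P(B|C) = 0.50 × 0.44 = 0.22
By inclusion-exclusion,
P(A ∪ B ∪ C) = 0.42 + 0.46 + 0.50 − 0.14 − 0.20 − 0.22 + 0.04 = 0.86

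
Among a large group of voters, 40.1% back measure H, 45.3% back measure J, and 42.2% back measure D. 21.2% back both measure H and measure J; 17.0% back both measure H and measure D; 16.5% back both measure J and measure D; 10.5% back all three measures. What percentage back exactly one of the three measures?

By inclusion–exclusion (exactly-one form):
P(exactly one) = 40.1 + 45.3 + 42.2 − 2·21.2 − 2·17.0 − 2·16.5 + 3·10.5 = 49.7%

49.7%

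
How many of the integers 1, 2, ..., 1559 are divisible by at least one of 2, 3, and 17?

Using inclusion–exclusion:
779 + 519 + 91 − 259 − 45 − 30 + 15 = 1070

1070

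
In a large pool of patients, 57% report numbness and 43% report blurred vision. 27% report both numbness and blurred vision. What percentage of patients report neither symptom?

P(union) = 57 + 43 − 27 = 73%
P(none) = 100% − 73% = 27%

27%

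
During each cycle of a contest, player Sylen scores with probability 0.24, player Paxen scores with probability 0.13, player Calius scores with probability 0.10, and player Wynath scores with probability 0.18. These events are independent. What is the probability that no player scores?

P(none) = (1 − 0.24) × (1 − 0.13) × (1 − 0.10) × (1 − 0.18) = 0.76 × 0.87 × 0.90 × 0.82 = 0.4879656

0.4879656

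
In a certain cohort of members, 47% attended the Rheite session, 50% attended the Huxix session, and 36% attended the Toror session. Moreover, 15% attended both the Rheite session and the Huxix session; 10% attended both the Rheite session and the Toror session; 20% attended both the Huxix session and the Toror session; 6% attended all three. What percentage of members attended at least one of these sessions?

94%

By inclusion–exclusion:
P(union) = 47 + 50 + 36 − 15 − 10 − 20 + 6 = 94%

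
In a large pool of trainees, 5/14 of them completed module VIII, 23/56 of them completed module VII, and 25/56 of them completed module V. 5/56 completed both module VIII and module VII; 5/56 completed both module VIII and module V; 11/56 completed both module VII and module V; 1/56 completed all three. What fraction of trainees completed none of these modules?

1/7

Inclusion–exclusion gives
P(at least one) = 5/14 + 23/56 + 25/56 − 5/56 − 5/56 − 11/56 + 1/56 = 6/7
P(none) = 1 − 6/7 = 1/7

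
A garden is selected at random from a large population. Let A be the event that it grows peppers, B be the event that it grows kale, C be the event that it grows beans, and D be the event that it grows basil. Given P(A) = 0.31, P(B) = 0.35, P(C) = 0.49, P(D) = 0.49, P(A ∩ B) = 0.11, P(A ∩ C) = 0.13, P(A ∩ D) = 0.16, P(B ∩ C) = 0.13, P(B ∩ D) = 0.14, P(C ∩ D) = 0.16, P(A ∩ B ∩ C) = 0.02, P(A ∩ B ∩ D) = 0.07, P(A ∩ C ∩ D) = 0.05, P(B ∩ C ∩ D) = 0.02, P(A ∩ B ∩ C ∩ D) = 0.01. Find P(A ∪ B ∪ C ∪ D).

0.96

P(A ∪ B ∪ C ∪ D) = 0.31 + 0.35 + 0.49 + 0.49 − 0.11 − 0.13 − 0.16 − 0.13 − 0.14 − 0.16 + 0.02 + 0.07 + 0.05 + 0.02 − 0.01 = 0.96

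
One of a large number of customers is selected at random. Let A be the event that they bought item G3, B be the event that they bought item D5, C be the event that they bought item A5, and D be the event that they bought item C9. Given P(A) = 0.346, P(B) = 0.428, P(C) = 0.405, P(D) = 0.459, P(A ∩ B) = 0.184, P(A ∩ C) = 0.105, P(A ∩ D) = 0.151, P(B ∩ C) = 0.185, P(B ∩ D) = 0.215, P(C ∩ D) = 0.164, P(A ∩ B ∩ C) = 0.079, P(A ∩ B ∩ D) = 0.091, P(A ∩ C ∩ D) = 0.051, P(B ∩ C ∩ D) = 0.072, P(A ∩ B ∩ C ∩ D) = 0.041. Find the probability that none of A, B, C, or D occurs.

Inclusion–exclusion gives
P(A ∪ B ∪ C ∪ D) = 0.346 + 0.428 + 0.405 + 0.459 − 0.184 − 0.105 − 0.151 − 0.185 − 0.215 − 0.164 + 0.079 + 0.091 + 0.051 + 0.072 − 0.041 = 0.886
P(none) = 1 − 0.886 = 0.114

0.114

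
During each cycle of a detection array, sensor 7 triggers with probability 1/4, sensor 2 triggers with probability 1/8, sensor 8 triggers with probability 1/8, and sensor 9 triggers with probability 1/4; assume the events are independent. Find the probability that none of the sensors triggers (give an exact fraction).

Independence gives P(none) = ∏(1 − pᵢ).
P(none) = (1 − 1/4) × (1 − 1/8) × (1 − 1/8) × (1 − 1/4) = 3/4 × 7/8 × 7/8 × 3/4 = 441/1024

441/1024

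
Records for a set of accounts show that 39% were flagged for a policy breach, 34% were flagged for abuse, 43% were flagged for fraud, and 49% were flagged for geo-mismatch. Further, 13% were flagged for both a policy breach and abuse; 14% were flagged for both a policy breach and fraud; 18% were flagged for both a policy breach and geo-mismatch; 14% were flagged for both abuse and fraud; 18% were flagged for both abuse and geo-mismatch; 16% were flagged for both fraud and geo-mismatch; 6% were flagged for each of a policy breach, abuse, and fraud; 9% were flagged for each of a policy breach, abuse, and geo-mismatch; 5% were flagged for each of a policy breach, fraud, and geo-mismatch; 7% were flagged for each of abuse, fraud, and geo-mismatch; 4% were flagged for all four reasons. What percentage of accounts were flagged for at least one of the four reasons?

95%

P(at least one) = 39 + 34 + 43 + 49 − 13 − 14 − 18 − 14 − 18 − 16 + 6 + 9 + 5 + 7 − 4 = 95%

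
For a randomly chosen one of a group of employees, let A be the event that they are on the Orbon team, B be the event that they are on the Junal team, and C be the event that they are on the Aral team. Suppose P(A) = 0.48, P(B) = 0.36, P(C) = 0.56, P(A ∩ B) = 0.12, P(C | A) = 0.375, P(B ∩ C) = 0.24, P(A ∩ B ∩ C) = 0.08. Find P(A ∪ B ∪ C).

P(A ∩ C) = P(A)·P(C|A) = 0.48 × 0.375 = 0.18
P(A ∪ B ∪ C) = 0.48 + 0.36 + 0.56 − 0.12 − 0.18 − 0.24 + 0.08 = 0.94

0.94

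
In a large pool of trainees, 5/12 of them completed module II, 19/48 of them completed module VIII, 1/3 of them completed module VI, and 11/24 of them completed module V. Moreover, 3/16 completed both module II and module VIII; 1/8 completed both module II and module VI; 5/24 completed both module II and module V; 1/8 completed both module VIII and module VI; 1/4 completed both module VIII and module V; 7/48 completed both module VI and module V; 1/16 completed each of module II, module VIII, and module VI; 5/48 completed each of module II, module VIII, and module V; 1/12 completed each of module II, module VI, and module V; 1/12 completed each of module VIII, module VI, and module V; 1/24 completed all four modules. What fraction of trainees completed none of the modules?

7/48

By inclusion–exclusion:
P(union) = 5/12 + 19/48 + 1/3 + 11/24 − 3/16 − 1/8 − 5/24 − 1/8 − 1/4 − 7/48 + 1/16 + 5/48 + 1/12 + 1/12 − 1/24 = 41/48
P(none) = 1 − 41/48 = 7/48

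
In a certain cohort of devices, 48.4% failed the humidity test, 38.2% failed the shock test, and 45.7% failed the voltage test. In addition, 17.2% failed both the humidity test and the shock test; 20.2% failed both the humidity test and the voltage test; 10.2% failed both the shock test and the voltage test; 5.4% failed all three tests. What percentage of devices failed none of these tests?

By inclusion–exclusion:
P(at least one) = 48.4 + 38.2 + 45.7 − 17.2 − 20.2 − 10.2 + 5.4 = 90.1%
P(none) = 100% − 90.1% = 9.9%

9.9%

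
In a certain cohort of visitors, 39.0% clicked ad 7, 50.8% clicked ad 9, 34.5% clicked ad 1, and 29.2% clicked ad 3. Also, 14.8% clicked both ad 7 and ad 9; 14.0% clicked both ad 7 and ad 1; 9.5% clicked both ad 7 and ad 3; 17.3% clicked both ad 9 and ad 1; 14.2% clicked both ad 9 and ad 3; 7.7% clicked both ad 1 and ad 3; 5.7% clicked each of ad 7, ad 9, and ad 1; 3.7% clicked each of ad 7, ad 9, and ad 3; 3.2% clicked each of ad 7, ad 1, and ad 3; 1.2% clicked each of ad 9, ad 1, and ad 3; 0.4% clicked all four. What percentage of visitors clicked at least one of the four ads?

89.4%

Inclusion–exclusion gives
P(at least one) = 39.0 + 50.8 + 34.5 + 29.2 − 14.8 − 14.0 − 9.5 − 17.3 − 14.2 − 7.7 + 5.7 + 3.7 + 3.2 + 1.2 − 0.4 = 89.4%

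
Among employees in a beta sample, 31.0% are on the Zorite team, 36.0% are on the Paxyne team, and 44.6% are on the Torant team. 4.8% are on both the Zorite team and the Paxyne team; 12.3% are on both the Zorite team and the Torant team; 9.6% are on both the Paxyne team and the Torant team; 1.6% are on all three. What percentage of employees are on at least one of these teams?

86.5%

By inclusion–exclusion:
P(≥1) = 31.0 + 36.0 + 44.6 − 4.8 − 12.3 − 9.6 + 1.6 = 86.5%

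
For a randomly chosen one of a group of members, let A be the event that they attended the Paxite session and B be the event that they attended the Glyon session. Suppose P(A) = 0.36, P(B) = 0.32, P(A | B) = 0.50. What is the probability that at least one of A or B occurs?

P(A ∩ B) = P(B)·P(A|B) = 0.32 × 0.50 = 0.16
Apply inclusion-exclusion:
P(A ∪ B) = 0.36 + 0.32 − 0.16 = 0.52

0.52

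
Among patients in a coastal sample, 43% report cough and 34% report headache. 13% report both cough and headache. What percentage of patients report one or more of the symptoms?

By inclusion-exclusion,
P(≥1) = 43 + 34 − 13 = 64%

64%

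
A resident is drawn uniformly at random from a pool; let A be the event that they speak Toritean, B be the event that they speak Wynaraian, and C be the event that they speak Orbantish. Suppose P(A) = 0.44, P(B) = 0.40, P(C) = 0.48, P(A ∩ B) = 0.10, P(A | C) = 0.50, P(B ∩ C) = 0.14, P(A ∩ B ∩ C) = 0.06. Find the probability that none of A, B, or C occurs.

P(A ∩ C) = P(C)·P(A|C) = 0.48 × 0.50 = 0.24
Using inclusion–exclusion:
P(A ∪ B ∪ C) = 0.44 + 0.40 + 0.48 − 0.10 − 0.24 − 0.14 + 0.06 = 0.90
P(none) = 1 − 0.90 = 0.10

0.10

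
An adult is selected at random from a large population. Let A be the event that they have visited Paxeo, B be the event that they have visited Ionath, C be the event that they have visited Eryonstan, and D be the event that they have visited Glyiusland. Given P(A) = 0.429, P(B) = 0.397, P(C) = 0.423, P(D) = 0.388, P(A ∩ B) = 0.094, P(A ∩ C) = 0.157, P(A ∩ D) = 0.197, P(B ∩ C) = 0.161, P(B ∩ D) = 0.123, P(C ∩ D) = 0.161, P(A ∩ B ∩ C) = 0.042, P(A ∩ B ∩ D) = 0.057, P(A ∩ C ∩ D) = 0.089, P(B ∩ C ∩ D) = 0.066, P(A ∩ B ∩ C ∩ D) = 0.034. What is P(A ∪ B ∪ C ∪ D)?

0.964

Inclusion–exclusion gives
P(A ∪ B ∪ C ∪ D) = 0.429 + 0.397 + 0.423 + 0.388 − 0.094 − 0.157 − 0.197 − 0.161 − 0.123 − 0.161 + 0.042 + 0.057 + 0.089 + 0.066 − 0.034 = 0.964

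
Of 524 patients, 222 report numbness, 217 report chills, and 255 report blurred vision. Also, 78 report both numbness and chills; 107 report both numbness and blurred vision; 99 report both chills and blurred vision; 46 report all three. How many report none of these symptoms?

68

Using inclusion–exclusion:
|at least one| = 222 + 217 + 255 − 78 − 107 − 99 + 46 = 456
None: 524 − 456 = 68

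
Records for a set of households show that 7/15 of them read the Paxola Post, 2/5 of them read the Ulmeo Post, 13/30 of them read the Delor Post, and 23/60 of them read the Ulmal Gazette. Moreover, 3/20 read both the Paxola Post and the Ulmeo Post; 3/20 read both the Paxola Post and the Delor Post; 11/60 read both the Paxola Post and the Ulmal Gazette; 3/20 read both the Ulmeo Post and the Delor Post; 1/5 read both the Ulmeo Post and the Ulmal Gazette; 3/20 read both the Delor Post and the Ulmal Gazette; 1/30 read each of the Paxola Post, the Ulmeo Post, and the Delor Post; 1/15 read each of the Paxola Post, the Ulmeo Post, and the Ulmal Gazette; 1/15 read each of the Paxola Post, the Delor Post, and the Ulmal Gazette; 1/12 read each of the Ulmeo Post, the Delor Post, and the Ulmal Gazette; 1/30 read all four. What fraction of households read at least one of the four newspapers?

P(≥1) = 7/15 + 2/5 + 13/30 + 23/60 − 3/20 − 3/20 − 11/60 − 3/20 − 1/5 − 3/20 + 1/30 + 1/15 + 1/15 + 1/12 − 1/30 = 11/12

11/12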